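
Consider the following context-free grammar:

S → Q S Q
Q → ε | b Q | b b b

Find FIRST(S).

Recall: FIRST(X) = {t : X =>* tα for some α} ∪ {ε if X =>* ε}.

We compute FIRST(S) using the standard algorithm.
FIRST(Q) = {b, ε}
FIRST(S) = {b}
Therefore, FIRST(S) = {b}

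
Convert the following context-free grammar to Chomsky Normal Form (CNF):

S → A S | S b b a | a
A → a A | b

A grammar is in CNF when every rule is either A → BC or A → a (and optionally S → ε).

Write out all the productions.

TB → b; TA → a; S → a; A → b; S → A S; S → S X0; X0 → TB X1; X1 → TB TA; A → TA A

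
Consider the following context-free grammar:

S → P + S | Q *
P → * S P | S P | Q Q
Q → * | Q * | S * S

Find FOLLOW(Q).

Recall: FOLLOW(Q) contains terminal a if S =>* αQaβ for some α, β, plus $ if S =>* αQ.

We compute FOLLOW(Q) using the standard algorithm.
FOLLOW(S) starts with {$}.
FIRST(P) = {*}
FIRST(Q) = {*}
FIRST(S) = {*}
FOLLOW(P) = {+}
FOLLOW(Q) = {*, +}
FOLLOW(S) = {$, *, +}
Therefore, FOLLOW(Q) = {*, +}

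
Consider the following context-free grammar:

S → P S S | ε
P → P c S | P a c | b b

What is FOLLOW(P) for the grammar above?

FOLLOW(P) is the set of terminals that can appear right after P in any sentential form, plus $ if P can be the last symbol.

We compute FOLLOW(P) using the standard algorithm.
FOLLOW(S) starts with {$}.
FIRST(P) = {b}
FIRST(S) = {b, ε}
FOLLOW(P) = {$, a, b, c}
FOLLOW(S) = {$, a, b, c}
Therefore, FOLLOW(P) = {$, a, b, c}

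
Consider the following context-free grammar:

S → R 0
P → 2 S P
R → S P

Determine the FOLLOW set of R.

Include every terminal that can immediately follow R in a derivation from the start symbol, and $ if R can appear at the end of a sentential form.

We compute FOLLOW(R) using the standard algorithm.
FOLLOW(S) starts with {$}.
FIRST(P) = {2}
FIRST(R) = {}
FIRST(S) = {}
FOLLOW(P) = {0}
FOLLOW(R) = {0}
FOLLOW(S) = {$, 2}
Therefore, FOLLOW(R) = {0}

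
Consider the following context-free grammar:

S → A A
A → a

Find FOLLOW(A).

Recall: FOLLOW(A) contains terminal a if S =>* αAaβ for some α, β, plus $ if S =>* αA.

We compute FOLLOW(A) using the standard algorithm.
FOLLOW(S) starts with {$}.
FIRST(A) = {a}
FIRST(S) = {a}
FOLLOW(A) = {$, a}
FOLLOW(S) = {$}
Therefore, FOLLOW(A) = {$, a}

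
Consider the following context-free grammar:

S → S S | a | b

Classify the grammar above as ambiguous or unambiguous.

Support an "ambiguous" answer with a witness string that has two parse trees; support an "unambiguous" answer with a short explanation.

Ambiguous - the string 'a a a b' has two distinct parse trees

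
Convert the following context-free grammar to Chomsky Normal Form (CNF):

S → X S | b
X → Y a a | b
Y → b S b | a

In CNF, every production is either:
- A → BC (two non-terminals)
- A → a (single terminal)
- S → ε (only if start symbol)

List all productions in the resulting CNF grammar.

S → b; TA → a; X → b; TB → b; Y → a; S → X S; X → Y X0; X0 → TA TA; Y → TB X1; X1 → S TB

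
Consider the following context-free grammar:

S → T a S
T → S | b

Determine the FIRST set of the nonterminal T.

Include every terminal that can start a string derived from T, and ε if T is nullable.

We compute FIRST(T) using the standard algorithm.
FIRST(S) = {b}
FIRST(T) = {b}
Therefore, FIRST(T) = {b}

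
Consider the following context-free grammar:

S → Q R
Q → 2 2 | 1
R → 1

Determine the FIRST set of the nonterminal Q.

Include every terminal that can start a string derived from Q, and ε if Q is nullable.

We compute FIRST(Q) using the standard algorithm.
FIRST(Q) = {1, 2}
FIRST(R) = {1}
FIRST(S) = {1, 2}
Therefore, FIRST(Q) = {1, 2}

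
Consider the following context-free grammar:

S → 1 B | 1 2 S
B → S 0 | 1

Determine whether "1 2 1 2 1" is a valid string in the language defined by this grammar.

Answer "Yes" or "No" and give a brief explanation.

No - no valid derivation exists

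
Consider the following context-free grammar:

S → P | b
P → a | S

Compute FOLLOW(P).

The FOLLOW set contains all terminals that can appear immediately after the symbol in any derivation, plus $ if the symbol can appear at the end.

We compute FOLLOW(P) using the standard algorithm.
FOLLOW(S) starts with {$}.
FIRST(P) = {a, b}
FIRST(S) = {a, b}
FOLLOW(P) = {$}
FOLLOW(S) = {$}
Therefore, FOLLOW(P) = {$}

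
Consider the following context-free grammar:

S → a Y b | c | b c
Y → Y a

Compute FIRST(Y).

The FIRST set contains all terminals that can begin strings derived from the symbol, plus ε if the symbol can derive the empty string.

We compute FIRST(Y) using the standard algorithm.
FIRST(S) = {a, b, c}
FIRST(Y) = {}
Therefore, FIRST(Y) = {}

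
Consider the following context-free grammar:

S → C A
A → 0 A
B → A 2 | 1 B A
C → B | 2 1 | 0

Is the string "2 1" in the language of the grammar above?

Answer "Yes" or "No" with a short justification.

No - no valid derivation exists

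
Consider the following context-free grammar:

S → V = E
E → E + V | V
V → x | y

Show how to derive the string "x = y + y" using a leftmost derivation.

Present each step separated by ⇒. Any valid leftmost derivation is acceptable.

S ⇒ V = E ⇒ x = E ⇒ x = E + V ⇒ x = V + V ⇒ x = y + V ⇒ x = y + y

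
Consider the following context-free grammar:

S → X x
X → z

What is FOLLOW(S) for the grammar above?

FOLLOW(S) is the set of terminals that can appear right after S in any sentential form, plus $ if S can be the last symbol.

We compute FOLLOW(S) using the standard algorithm.
FOLLOW(S) starts with {$}.
FIRST(S) = {z}
FIRST(X) = {z}
FOLLOW(S) = {$}
FOLLOW(X) = {x}
Therefore, FOLLOW(S) = {$}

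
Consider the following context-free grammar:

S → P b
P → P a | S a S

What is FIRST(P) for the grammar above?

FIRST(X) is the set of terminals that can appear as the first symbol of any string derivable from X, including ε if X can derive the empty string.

We compute FIRST(P) using the standard algorithm.
FIRST(P) = {}
FIRST(S) = {}
Therefore, FIRST(P) = {}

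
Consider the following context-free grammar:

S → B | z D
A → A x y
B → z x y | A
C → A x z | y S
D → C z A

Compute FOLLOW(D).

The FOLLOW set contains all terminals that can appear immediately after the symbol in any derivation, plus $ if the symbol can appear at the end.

We compute FOLLOW(D) using the standard algorithm.
FOLLOW(S) starts with {$}.
FIRST(A) = {}
FIRST(B) = {z}
FIRST(C) = {y}
FIRST(D) = {y}
FIRST(S) = {z}
FOLLOW(A) = {$, x, z}
FOLLOW(B) = {$, z}
FOLLOW(C) = {z}
FOLLOW(D) = {$, z}
FOLLOW(S) = {$, z}
Therefore, FOLLOW(D) = {$, z}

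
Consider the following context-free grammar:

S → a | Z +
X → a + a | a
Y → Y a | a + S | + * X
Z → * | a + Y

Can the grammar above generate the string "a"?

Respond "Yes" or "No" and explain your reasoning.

Yes - a valid derivation exists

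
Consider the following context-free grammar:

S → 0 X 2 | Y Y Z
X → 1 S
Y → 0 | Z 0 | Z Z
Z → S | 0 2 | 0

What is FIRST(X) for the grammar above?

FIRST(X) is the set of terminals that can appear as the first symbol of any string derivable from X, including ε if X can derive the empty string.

We compute FIRST(X) using the standard algorithm.
FIRST(S) = {0}
FIRST(X) = {1}
FIRST(Y) = {0}
FIRST(Z) = {0}
Therefore, FIRST(X) = {1}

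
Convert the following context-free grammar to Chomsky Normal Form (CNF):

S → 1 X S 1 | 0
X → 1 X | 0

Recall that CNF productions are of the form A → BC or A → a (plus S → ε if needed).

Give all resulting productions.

T1 → 1; S → 0; X → 0; S → T1 X0; X0 → X X1; X1 → S T1; X → T1 X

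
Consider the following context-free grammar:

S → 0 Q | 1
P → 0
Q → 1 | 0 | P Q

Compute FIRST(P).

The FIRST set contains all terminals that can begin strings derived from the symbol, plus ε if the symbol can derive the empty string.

We compute FIRST(P) using the standard algorithm.
FIRST(P) = {0}
FIRST(Q) = {0, 1}
FIRST(S) = {0, 1}
Therefore, FIRST(P) = {0}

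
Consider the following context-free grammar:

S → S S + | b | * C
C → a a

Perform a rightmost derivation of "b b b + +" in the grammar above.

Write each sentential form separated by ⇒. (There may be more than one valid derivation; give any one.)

S ⇒ S S + ⇒ S S S + + ⇒ S S b + + ⇒ S b b + + ⇒ b b b + +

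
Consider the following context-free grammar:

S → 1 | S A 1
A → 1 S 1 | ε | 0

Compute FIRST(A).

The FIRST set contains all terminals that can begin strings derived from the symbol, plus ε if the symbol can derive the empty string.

We compute FIRST(A) using the standard algorithm.
FIRST(A) = {0, 1, ε}
FIRST(S) = {1}
Therefore, FIRST(A) = {0, 1, ε}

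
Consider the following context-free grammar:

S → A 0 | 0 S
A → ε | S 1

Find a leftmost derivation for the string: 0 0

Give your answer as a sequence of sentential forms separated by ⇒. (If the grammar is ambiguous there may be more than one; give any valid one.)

S ⇒ 0 S ⇒ 0 A 0 ⇒ 0 0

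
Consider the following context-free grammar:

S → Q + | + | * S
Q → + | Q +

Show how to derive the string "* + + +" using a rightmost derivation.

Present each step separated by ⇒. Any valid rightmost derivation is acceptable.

S ⇒ * S ⇒ * Q + ⇒ * Q + + ⇒ * + + +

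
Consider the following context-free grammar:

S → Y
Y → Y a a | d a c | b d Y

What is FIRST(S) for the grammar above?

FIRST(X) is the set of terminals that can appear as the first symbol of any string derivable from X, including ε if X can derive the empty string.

We compute FIRST(S) using the standard algorithm.
FIRST(S) = {b, d}
FIRST(Y) = {b, d}
Therefore, FIRST(S) = {b, d}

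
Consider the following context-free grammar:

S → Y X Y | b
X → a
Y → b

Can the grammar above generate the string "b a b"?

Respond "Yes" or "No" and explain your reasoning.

Yes - a valid derivation exists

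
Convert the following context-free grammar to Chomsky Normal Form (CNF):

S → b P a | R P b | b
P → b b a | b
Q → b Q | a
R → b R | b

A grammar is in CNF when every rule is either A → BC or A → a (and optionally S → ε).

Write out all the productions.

TB → b; TA → a; S → b; P → b; Q → a; R → b; S → TB X0; X0 → P TA; S → R X1; X1 → P TB; P → TB X2; X2 → TB TA; Q → TB Q; R → TB R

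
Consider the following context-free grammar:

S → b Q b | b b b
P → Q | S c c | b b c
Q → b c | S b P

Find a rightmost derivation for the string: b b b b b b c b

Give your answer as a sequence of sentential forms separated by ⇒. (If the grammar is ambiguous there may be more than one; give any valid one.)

S ⇒ b Q b ⇒ b S b P b ⇒ b S b Q b ⇒ b S b b c b ⇒ b b b b b b c b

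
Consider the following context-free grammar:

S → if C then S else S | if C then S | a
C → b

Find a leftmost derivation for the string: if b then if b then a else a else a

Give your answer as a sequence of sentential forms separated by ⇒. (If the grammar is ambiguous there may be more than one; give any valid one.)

S ⇒ if C then S else S ⇒ if b then S else S ⇒ if b then if C then S else S else S ⇒ if b then if b then S else S else S ⇒ if b then if b then a else S else S ⇒ if b then if b then a else a else S ⇒ if b then if b then a else a else a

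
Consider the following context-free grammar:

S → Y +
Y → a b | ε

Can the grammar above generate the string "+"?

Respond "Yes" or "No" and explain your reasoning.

Yes - a valid derivation exists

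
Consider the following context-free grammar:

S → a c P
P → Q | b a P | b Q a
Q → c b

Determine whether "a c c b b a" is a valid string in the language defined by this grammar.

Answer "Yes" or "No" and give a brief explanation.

No - no valid derivation exists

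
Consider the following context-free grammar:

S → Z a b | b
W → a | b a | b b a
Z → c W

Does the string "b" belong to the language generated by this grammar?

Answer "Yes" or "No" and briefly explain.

Yes - a valid derivation exists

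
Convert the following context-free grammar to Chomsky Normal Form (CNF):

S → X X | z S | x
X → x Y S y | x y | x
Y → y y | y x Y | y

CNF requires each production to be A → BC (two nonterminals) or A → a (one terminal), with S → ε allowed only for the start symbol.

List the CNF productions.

TZ → z; S → x; TX → x; TY → y; X → x; Y → y; S → X X; S → TZ S; X → TX X0; X0 → Y X1; X1 → S TY; X → TX TY; Y → TY TY; Y → TY X2; X2 → TX Y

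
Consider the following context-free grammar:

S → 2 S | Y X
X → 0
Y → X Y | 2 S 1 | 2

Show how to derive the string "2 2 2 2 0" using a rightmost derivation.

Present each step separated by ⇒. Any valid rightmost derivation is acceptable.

S ⇒ 2 S ⇒ 2 2 S ⇒ 2 2 2 S ⇒ 2 2 2 Y X ⇒ 2 2 2 Y 0 ⇒ 2 2 2 2 0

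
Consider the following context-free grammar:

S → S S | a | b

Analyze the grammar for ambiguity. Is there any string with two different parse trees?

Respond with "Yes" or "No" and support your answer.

Yes - the string 'b b b a a b' has two distinct parse trees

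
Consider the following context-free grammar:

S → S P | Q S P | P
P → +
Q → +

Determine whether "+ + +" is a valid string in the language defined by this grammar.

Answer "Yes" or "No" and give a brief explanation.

Yes - a valid derivation exists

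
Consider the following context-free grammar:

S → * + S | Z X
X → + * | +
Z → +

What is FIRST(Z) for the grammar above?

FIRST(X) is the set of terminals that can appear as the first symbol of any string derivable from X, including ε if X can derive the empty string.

We compute FIRST(Z) using the standard algorithm.
FIRST(S) = {*, +}
FIRST(X) = {+}
FIRST(Z) = {+}
Therefore, FIRST(Z) = {+}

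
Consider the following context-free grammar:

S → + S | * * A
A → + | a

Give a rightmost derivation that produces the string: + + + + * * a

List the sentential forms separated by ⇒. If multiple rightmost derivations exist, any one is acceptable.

S ⇒ + S ⇒ + + S ⇒ + + + S ⇒ + + + + S ⇒ + + + + * * A ⇒ + + + + * * a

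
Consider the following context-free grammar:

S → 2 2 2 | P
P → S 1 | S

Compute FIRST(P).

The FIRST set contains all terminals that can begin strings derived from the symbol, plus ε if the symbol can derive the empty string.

We compute FIRST(P) using the standard algorithm.
FIRST(P) = {2}
FIRST(S) = {2}
Therefore, FIRST(P) = {2}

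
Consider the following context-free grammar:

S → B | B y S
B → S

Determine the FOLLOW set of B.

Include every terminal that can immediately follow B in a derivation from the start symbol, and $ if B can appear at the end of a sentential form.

We compute FOLLOW(B) using the standard algorithm.
FOLLOW(S) starts with {$}.
FIRST(B) = {}
FIRST(S) = {}
FOLLOW(B) = {$, y}
FOLLOW(S) = {$, y}
Therefore, FOLLOW(B) = {$, y}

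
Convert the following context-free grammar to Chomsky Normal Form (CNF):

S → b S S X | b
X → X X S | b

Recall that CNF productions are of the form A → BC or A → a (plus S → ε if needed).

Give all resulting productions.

TB → b; S → b; X → b; S → TB X0; X0 → S X1; X1 → S X; X → X X2; X2 → X S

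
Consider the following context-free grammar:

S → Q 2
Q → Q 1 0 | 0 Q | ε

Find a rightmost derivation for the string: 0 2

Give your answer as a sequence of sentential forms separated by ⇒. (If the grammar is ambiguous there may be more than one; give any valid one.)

S ⇒ Q 2 ⇒ 0 Q 2 ⇒ 0 2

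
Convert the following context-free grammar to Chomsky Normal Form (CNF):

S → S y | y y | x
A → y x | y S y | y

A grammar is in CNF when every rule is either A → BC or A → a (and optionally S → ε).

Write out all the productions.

TY → y; S → x; TX → x; A → y; S → S TY; S → TY TY; A → TY TX; A → TY X0; X0 → S TY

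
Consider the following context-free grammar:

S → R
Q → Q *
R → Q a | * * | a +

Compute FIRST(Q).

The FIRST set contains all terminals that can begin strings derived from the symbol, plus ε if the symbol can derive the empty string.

We compute FIRST(Q) using the standard algorithm.
FIRST(Q) = {}
FIRST(R) = {*, a}
FIRST(S) = {*, a}
Therefore, FIRST(Q) = {}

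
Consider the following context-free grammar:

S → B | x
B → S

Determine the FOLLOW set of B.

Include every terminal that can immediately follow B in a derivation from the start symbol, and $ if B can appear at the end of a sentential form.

We compute FOLLOW(B) using the standard algorithm.
FOLLOW(S) starts with {$}.
FIRST(B) = {x}
FIRST(S) = {x}
FOLLOW(B) = {$}
FOLLOW(S) = {$}
Therefore, FOLLOW(B) = {$}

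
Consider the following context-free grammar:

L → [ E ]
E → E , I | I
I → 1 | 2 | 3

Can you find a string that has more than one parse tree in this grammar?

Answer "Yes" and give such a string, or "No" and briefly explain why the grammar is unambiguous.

No - the grammar is unambiguous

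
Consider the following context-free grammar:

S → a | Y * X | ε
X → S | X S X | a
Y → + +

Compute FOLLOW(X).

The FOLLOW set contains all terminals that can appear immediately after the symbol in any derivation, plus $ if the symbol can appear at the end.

We compute FOLLOW(X) using the standard algorithm.
FOLLOW(S) starts with {$}.
FIRST(S) = {+, a, ε}
FIRST(X) = {+, a, ε}
FIRST(Y) = {+}
FOLLOW(S) = {$, +, a}
FOLLOW(X) = {$, +, a}
FOLLOW(Y) = {*}
Therefore, FOLLOW(X) = {$, +, a}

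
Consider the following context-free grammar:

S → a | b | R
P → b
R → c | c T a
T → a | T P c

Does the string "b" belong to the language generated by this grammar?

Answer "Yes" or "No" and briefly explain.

Yes - a valid derivation exists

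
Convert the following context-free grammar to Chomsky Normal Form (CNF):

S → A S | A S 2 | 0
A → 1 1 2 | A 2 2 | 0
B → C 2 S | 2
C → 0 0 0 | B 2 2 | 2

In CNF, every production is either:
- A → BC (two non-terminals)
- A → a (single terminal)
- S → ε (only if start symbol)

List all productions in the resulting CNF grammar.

T2 → 2; S → 0; T1 → 1; A → 0; B → 2; T0 → 0; C → 2; S → A S; S → A X0; X0 → S T2; A → T1 X1; X1 → T1 T2; A → A X2; X2 → T2 T2; B → C X3; X3 → T2 S; C → T0 X4; X4 → T0 T0; C → B X5; X5 → T2 T2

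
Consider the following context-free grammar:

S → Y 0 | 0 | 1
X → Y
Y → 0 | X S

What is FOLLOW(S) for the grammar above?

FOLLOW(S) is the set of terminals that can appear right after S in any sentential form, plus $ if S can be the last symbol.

We compute FOLLOW(S) using the standard algorithm.
FOLLOW(S) starts with {$}.
FIRST(S) = {0, 1}
FIRST(X) = {0}
FIRST(Y) = {0}
FOLLOW(S) = {$, 0, 1}
FOLLOW(X) = {0, 1}
FOLLOW(Y) = {0, 1}
Therefore, FOLLOW(S) = {$, 0, 1}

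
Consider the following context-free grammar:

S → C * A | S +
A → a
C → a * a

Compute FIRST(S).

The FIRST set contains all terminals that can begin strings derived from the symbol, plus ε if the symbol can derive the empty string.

We compute FIRST(S) using the standard algorithm.
FIRST(A) = {a}
FIRST(C) = {a}
FIRST(S) = {a}
Therefore, FIRST(S) = {a}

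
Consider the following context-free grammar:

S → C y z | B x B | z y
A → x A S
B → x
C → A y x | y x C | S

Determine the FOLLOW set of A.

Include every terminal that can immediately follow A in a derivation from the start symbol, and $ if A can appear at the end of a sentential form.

We compute FOLLOW(A) using the standard algorithm.
FOLLOW(S) starts with {$}.
FIRST(A) = {x}
FIRST(B) = {x}
FIRST(C) = {x, y, z}
FIRST(S) = {x, y, z}
FOLLOW(A) = {x, y, z}
FOLLOW(B) = {$, x, y, z}
FOLLOW(C) = {y}
FOLLOW(S) = {$, x, y, z}
Therefore, FOLLOW(A) = {x, y, z}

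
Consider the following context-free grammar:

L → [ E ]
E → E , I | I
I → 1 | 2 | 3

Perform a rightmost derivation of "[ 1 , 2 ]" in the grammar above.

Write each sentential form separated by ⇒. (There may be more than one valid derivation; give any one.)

L ⇒ [ E ] ⇒ [ E , I ] ⇒ [ E , 2 ] ⇒ [ I , 2 ] ⇒ [ 1 , 2 ]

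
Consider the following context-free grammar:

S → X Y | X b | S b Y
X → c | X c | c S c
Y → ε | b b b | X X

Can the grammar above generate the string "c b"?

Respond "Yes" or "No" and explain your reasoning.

Yes - a valid derivation exists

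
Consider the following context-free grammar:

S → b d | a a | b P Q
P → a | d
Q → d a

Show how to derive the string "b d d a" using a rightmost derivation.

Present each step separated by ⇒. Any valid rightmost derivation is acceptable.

S ⇒ b P Q ⇒ b P d a ⇒ b d d a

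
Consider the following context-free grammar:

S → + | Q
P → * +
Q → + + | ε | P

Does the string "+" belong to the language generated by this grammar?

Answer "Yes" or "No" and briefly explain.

Yes - a valid derivation exists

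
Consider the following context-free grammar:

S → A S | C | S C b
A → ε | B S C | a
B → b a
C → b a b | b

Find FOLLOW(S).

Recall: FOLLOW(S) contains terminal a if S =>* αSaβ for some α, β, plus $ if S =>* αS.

We compute FOLLOW(S) using the standard algorithm.
FOLLOW(S) starts with {$}.
FIRST(A) = {a, b, ε}
FIRST(B) = {b}
FIRST(C) = {b}
FIRST(S) = {a, b}
FOLLOW(A) = {a, b}
FOLLOW(B) = {a, b}
FOLLOW(C) = {$, a, b}
FOLLOW(S) = {$, b}
Therefore, FOLLOW(S) = {$, b}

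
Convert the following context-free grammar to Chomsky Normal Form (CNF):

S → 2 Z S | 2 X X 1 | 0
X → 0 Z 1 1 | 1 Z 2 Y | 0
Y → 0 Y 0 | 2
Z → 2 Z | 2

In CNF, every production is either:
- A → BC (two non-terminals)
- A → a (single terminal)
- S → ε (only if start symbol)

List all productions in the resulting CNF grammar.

T2 → 2; T1 → 1; S → 0; T0 → 0; X → 0; Y → 2; Z → 2; S → T2 X0; X0 → Z S; S → T2 X1; X1 → X X2; X2 → X T1; X → T0 X3; X3 → Z X4; X4 → T1 T1; X → T1 X5; X5 → Z X6; X6 → T2 Y; Y → T0 X7; X7 → Y T0; Z → T2 Z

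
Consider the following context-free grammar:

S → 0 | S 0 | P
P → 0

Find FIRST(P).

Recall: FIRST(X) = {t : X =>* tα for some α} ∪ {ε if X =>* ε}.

We compute FIRST(P) using the standard algorithm.
FIRST(P) = {0}
FIRST(S) = {0}
Therefore, FIRST(P) = {0}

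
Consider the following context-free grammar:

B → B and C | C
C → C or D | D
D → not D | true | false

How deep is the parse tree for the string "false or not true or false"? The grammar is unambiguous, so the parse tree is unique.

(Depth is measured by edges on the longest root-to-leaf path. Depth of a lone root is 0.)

5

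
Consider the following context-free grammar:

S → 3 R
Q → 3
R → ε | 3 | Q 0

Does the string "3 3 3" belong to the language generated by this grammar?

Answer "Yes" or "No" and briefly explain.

No - no valid derivation exists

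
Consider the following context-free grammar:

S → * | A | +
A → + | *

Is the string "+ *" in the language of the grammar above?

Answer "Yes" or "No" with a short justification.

No - no valid derivation exists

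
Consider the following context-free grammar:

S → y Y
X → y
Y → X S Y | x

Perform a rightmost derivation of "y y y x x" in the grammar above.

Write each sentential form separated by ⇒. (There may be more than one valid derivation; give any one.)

S ⇒ y Y ⇒ y X S Y ⇒ y X S x ⇒ y X y Y x ⇒ y X y x x ⇒ y y y x x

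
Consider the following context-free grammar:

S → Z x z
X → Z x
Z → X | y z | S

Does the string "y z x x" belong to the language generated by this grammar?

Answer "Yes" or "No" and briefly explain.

No - no valid derivation exists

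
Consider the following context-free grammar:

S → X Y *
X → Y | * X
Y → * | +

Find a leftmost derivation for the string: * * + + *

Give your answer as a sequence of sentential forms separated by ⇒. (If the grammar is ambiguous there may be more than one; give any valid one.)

S ⇒ X Y * ⇒ * X Y * ⇒ * * X Y * ⇒ * * Y Y * ⇒ * * + Y * ⇒ * * + + *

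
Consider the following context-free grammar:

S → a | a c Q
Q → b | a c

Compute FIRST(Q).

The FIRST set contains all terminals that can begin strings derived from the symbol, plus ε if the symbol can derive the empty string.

We compute FIRST(Q) using the standard algorithm.
FIRST(Q) = {a, b}
FIRST(S) = {a}
Therefore, FIRST(Q) = {a, b}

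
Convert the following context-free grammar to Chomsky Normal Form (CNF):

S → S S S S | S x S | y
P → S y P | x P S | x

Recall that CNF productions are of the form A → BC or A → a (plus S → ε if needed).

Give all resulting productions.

TX → x; S → y; TY → y; P → x; S → S X0; X0 → S X1; X1 → S S; S → S X2; X2 → TX S; P → S X3; X3 → TY P; P → TX X4; X4 → P S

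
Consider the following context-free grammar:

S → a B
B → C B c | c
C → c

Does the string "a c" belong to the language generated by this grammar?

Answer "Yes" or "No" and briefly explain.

Yes - a valid derivation exists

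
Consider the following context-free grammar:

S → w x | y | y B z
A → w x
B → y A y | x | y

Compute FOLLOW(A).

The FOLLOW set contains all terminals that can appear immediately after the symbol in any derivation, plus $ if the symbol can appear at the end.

We compute FOLLOW(A) using the standard algorithm.
FOLLOW(S) starts with {$}.
FIRST(A) = {w}
FIRST(B) = {x, y}
FIRST(S) = {w, y}
FOLLOW(A) = {y}
FOLLOW(B) = {z}
FOLLOW(S) = {$}
Therefore, FOLLOW(A) = {y}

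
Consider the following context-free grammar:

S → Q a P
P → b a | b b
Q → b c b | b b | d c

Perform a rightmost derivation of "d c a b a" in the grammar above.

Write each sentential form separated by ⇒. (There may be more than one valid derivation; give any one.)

S ⇒ Q a P ⇒ Q a b a ⇒ d c a b a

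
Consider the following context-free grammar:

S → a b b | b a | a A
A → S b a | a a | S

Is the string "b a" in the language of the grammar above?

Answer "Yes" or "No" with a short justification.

Yes - a valid derivation exists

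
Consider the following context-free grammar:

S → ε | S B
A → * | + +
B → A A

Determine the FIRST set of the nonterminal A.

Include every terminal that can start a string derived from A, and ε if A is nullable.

We compute FIRST(A) using the standard algorithm.
FIRST(A) = {*, +}
FIRST(B) = {*, +}
FIRST(S) = {*, +, ε}
Therefore, FIRST(A) = {*, +}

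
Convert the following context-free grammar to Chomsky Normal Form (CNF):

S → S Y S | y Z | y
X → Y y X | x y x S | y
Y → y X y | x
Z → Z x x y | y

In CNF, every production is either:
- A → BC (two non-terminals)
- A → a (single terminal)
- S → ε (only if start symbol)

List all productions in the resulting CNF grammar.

TY → y; S → y; TX → x; X → y; Y → x; Z → y; S → S X0; X0 → Y S; S → TY Z; X → Y X1; X1 → TY X; X → TX X2; X2 → TY X3; X3 → TX S; Y → TY X4; X4 → X TY; Z → Z X5; X5 → TX X6; X6 → TX TY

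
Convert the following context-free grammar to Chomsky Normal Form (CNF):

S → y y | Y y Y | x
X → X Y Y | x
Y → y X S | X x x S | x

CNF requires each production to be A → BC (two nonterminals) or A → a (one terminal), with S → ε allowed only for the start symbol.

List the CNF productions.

TY → y; S → x; X → x; TX → x; Y → x; S → TY TY; S → Y X0; X0 → TY Y; X → X X1; X1 → Y Y; Y → TY X2; X2 → X S; Y → X X3; X3 → TX X4; X4 → TX S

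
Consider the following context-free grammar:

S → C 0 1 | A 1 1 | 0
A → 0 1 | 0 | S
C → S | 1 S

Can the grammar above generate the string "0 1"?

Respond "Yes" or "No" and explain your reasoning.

No - no valid derivation exists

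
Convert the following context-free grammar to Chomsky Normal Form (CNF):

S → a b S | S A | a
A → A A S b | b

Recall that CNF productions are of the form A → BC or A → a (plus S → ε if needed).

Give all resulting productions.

TA → a; TB → b; S → a; A → b; S → TA X0; X0 → TB S; S → S A; A → A X1; X1 → A X2; X2 → S TB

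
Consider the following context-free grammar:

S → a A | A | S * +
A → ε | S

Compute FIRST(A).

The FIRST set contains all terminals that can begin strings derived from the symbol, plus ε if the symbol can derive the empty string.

We compute FIRST(A) using the standard algorithm.
FIRST(A) = {*, a, ε}
FIRST(S) = {*, a, ε}
Therefore, FIRST(A) = {*, a, ε}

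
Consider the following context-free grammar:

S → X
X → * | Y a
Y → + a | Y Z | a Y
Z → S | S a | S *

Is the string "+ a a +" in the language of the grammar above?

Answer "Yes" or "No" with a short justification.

No - no valid derivation exists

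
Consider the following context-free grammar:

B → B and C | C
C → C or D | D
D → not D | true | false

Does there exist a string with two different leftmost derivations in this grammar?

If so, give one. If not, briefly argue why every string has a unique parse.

No - every string in the language has a unique leftmost derivation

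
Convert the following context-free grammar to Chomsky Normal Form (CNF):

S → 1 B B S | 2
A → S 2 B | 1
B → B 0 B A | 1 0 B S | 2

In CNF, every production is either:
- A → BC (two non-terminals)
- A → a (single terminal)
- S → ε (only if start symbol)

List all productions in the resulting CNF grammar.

T1 → 1; S → 2; T2 → 2; A → 1; T0 → 0; B → 2; S → T1 X0; X0 → B X1; X1 → B S; A → S X2; X2 → T2 B; B → B X3; X3 → T0 X4; X4 → B A; B → T1 X5; X5 → T0 X6; X6 → B S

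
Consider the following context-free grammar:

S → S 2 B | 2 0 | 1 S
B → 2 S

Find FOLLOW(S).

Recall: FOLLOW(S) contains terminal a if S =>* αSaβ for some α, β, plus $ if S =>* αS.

We compute FOLLOW(S) using the standard algorithm.
FOLLOW(S) starts with {$}.
FIRST(B) = {2}
FIRST(S) = {1, 2}
FOLLOW(B) = {$, 2}
FOLLOW(S) = {$, 2}
Therefore, FOLLOW(S) = {$, 2}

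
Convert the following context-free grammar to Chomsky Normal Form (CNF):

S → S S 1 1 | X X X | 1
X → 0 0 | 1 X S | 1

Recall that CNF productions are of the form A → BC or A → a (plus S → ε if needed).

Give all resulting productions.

T1 → 1; S → 1; T0 → 0; X → 1; S → S X0; X0 → S X1; X1 → T1 T1; S → X X2; X2 → X X; X → T0 T0; X → T1 X3; X3 → X S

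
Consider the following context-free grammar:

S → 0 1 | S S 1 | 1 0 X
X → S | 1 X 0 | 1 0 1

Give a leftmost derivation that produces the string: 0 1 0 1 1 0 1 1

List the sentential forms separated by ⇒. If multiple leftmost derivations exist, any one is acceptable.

S ⇒ S S 1 ⇒ S S 1 S 1 ⇒ 0 1 S 1 S 1 ⇒ 0 1 0 1 1 S 1 ⇒ 0 1 0 1 1 0 1 1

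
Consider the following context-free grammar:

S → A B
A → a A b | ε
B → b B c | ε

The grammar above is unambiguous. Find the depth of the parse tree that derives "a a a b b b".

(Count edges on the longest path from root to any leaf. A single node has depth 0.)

5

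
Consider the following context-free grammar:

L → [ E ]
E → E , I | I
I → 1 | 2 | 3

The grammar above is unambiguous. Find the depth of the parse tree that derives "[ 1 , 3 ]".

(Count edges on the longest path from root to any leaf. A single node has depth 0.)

4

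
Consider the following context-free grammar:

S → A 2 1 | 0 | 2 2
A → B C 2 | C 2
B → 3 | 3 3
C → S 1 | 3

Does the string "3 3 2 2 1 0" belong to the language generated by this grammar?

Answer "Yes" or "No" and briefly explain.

No - no valid derivation exists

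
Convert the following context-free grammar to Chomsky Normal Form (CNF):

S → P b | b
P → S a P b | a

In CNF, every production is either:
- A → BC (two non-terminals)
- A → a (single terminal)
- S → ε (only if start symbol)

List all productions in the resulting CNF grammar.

TB → b; S → b; TA → a; P → a; S → P TB; P → S X0; X0 → TA X1; X1 → P TB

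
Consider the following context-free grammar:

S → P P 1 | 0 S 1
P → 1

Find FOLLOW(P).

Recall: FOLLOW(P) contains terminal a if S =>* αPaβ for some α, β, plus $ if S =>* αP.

We compute FOLLOW(P) using the standard algorithm.
FOLLOW(S) starts with {$}.
FIRST(P) = {1}
FIRST(S) = {0, 1}
FOLLOW(P) = {1}
FOLLOW(S) = {$, 1}
Therefore, FOLLOW(P) = {1}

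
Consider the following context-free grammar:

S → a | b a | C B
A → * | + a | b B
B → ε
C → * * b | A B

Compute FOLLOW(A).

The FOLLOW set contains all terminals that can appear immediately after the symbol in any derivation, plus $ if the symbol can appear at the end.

We compute FOLLOW(A) using the standard algorithm.
FOLLOW(S) starts with {$}.
FIRST(A) = {*, +, b}
FIRST(B) = {ε}
FIRST(C) = {*, +, b}
FIRST(S) = {*, +, a, b}
FOLLOW(A) = {$}
FOLLOW(B) = {$}
FOLLOW(C) = {$}
FOLLOW(S) = {$}
Therefore, FOLLOW(A) = {$}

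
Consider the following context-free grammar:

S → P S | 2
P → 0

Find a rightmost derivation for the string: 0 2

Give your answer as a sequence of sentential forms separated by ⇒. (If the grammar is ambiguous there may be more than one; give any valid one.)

S ⇒ P S ⇒ P 2 ⇒ 0 2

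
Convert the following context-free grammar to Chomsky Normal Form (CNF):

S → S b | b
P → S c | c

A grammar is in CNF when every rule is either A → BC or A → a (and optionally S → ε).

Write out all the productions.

TB → b; S → b; TC → c; P → c; S → S TB; P → S TC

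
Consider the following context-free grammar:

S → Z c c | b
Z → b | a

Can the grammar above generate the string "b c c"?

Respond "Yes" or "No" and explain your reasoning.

Yes - a valid derivation exists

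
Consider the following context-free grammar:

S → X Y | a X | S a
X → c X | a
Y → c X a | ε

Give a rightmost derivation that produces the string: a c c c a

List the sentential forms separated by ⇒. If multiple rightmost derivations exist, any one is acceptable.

S ⇒ a X ⇒ a c X ⇒ a c c X ⇒ a c c c X ⇒ a c c c a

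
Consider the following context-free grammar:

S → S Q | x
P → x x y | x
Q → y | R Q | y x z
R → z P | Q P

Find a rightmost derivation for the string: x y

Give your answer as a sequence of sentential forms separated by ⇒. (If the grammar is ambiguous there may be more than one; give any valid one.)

S ⇒ S Q ⇒ S y ⇒ x y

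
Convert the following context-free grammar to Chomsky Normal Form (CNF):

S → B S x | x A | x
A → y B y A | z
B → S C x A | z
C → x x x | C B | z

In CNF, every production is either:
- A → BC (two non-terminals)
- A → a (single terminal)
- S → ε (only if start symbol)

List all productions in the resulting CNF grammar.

TX → x; S → x; TY → y; A → z; B → z; C → z; S → B X0; X0 → S TX; S → TX A; A → TY X1; X1 → B X2; X2 → TY A; B → S X3; X3 → C X4; X4 → TX A; C → TX X5; X5 → TX TX; C → C B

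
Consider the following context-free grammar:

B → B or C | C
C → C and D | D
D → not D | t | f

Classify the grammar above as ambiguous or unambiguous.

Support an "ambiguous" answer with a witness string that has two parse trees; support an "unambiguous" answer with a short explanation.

Unambiguous - every string in the language has a unique parse tree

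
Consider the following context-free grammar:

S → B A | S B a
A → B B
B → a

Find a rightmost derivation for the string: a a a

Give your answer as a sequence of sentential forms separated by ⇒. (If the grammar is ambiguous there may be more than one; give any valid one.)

S ⇒ B A ⇒ B B B ⇒ B B a ⇒ B a a ⇒ a a a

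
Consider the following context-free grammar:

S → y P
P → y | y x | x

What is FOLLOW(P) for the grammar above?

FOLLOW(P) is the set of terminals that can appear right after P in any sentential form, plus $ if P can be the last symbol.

We compute FOLLOW(P) using the standard algorithm.
FOLLOW(S) starts with {$}.
FIRST(P) = {x, y}
FIRST(S) = {y}
FOLLOW(P) = {$}
FOLLOW(S) = {$}
Therefore, FOLLOW(P) = {$}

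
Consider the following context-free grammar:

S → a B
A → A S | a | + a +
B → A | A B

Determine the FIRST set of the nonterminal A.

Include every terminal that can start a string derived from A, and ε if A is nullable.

We compute FIRST(A) using the standard algorithm.
FIRST(A) = {+, a}
FIRST(B) = {+, a}
FIRST(S) = {a}
Therefore, FIRST(A) = {+, a}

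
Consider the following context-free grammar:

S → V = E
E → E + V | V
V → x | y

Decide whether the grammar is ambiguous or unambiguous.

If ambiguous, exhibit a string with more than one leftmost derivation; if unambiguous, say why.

Unambiguous - every string in the language has a unique leftmost derivation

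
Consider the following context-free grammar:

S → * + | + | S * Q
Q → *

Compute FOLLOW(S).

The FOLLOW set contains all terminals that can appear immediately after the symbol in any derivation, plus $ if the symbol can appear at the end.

We compute FOLLOW(S) using the standard algorithm.
FOLLOW(S) starts with {$}.
FIRST(Q) = {*}
FIRST(S) = {*, +}
FOLLOW(Q) = {$, *}
FOLLOW(S) = {$, *}
Therefore, FOLLOW(S) = {$, *}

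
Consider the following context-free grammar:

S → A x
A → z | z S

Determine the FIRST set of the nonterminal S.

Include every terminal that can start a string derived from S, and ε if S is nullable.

We compute FIRST(S) using the standard algorithm.
FIRST(A) = {z}
FIRST(S) = {z}
Therefore, FIRST(S) = {z}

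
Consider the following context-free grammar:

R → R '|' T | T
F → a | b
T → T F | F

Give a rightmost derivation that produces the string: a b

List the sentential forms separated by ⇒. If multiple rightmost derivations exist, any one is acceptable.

R ⇒ T ⇒ T F ⇒ T b ⇒ F b ⇒ a b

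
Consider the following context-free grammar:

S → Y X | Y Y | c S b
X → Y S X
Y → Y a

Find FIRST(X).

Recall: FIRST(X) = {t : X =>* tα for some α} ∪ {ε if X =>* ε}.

We compute FIRST(X) using the standard algorithm.
FIRST(S) = {c}
FIRST(X) = {}
FIRST(Y) = {}
Therefore, FIRST(X) = {}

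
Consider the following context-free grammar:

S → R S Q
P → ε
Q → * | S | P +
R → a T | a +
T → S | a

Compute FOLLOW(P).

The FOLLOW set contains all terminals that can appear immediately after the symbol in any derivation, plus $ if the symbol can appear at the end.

We compute FOLLOW(P) using the standard algorithm.
FOLLOW(S) starts with {$}.
FIRST(P) = {ε}
FIRST(Q) = {*, +, a}
FIRST(R) = {a}
FIRST(S) = {a}
FIRST(T) = {a}
FOLLOW(P) = {+}
FOLLOW(Q) = {$, *, +, a}
FOLLOW(R) = {a}
FOLLOW(S) = {$, *, +, a}
FOLLOW(T) = {a}
Therefore, FOLLOW(P) = {+}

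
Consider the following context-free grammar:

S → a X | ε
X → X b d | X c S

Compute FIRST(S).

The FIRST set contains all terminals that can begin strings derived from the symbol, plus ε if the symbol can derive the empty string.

We compute FIRST(S) using the standard algorithm.
FIRST(S) = {a, ε}
FIRST(X) = {}
Therefore, FIRST(S) = {a, ε}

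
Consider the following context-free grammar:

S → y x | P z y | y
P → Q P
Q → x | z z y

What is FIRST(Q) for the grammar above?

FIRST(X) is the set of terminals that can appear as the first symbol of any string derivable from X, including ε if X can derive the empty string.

We compute FIRST(Q) using the standard algorithm.
FIRST(P) = {x, z}
FIRST(Q) = {x, z}
FIRST(S) = {x, y, z}
Therefore, FIRST(Q) = {x, z}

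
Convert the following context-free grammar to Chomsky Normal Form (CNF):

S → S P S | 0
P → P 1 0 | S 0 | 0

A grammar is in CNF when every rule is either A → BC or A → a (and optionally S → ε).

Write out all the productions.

S → 0; T1 → 1; T0 → 0; P → 0; S → S X0; X0 → P S; P → P X1; X1 → T1 T0; P → S T0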